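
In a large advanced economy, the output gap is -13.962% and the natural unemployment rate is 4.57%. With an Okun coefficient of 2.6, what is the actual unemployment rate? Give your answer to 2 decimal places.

9.94%

From Okun's law, u - u* = -(output gap)/β = -(-13.962)/2.6 = 5.37 points.
So u = 4.57 + 5.37 = 9.94%.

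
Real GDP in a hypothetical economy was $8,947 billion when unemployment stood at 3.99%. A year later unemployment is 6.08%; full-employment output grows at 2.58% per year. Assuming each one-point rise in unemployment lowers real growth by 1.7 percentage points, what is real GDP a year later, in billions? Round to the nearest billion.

$8,860 billion

Δu = 6.08 - 3.99 = 2.09 points.
Okun's law (growth form): g_Y = g_Y* - β × Δu = 2.58 - 1.7 × (2.09) = 2.58 - 3.553 = -0.973%.
Real GDP in the next year = 8947 × (1 - 0.973/100) = 8947 × 0.99027 ≈ 8860 billion.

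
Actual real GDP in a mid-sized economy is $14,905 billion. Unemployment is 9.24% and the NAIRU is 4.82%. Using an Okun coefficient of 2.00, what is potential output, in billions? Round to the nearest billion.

$16,350 billion

Unemployment gap = 9.24 - 4.82 = 4.42 points, so output gap = -2 × 4.42 = -8.84%.
Since Y = Y* × (1 + gap/100), Y* = 14905/0.9116 ≈ 16350 billion.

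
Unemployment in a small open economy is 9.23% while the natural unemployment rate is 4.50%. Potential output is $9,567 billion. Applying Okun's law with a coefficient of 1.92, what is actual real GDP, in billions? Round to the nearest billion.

$8,698 billion

Unemployment gap = 9.23 - 4.5 = 4.73 points, so the output gap is -1.92 × 4.73 = -9.0816%.
Actual GDP = 9567 × (1 - 9.0816/100) = 9567 × 0.909184 ≈ 8698 billion.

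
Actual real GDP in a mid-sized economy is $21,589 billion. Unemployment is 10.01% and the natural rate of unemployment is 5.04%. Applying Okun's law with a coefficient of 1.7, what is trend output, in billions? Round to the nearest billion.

Unemployment gap = 10.01 - 5.04 = 4.97 points, so output gap = -1.7 × 4.97 = -8.449%.
Since Y = Y* × (1 + gap/100), Y* = 21589/0.91551 ≈ 23581 billion.

$23,581 billion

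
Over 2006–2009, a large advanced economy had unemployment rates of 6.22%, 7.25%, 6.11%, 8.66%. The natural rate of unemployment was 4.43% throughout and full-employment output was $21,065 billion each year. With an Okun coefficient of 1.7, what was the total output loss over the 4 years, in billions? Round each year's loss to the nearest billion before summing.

Year 2006: gap = -1.7 × (6.22 - 4.43) = -3.043%, loss ≈ 21065 × 3.043/100 ≈ 641.
Year 2007: gap = -1.7 × (7.25 - 4.43) = -4.794%, loss ≈ 21065 × 4.794/100 ≈ 1010.
Year 2008: gap = -1.7 × (6.11 - 4.43) = -2.856%, loss ≈ 21065 × 2.856/100 ≈ 602.
Year 2009: gap = -1.7 × (8.66 - 4.43) = -7.191%, loss ≈ 21065 × 7.191/100 ≈ 1515.
Total lost output = 641 + 1010 + 602 + 1515 = 3768 billion.

$3,768 billion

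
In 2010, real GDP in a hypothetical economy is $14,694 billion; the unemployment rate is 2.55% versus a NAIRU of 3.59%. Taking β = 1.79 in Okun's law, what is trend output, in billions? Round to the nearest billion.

$14,425 billion

Unemployment gap = 2.55 - 3.59 = -1.04 points, so output gap = -1.79 × (-1.04) = 1.8616%.
Since Y = Y* × (1 + gap/100), Y* = 14694/1.018616 ≈ 14425 billion.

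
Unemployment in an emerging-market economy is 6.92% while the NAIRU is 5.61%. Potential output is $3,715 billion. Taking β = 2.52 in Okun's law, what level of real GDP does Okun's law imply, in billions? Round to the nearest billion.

Unemployment gap = 6.92 - 5.61 = 1.31 points, so the output gap is -2.52 × 1.31 = -3.3012%.
Actual GDP = 3715 × (1 - 3.3012/100) = 3715 × 0.966988 ≈ 3592 billion.

$3,592 billion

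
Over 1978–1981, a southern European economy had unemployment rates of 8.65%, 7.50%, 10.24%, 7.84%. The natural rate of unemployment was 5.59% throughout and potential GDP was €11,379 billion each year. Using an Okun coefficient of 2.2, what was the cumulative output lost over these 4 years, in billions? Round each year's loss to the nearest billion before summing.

Year 1978: gap = -2.2 × (8.65 - 5.59) = -6.732%, loss ≈ 11379 × 6.732/100 ≈ 766.
Year 1979: gap = -2.2 × (7.5 - 5.59) = -4.202%, loss ≈ 11379 × 4.202/100 ≈ 478.
Year 1980: gap = -2.2 × (10.24 - 5.59) = -10.23%, loss ≈ 11379 × 10.23/100 ≈ 1164.
Year 1981: gap = -2.2 × (7.84 - 5.59) = -4.95%, loss ≈ 11379 × 4.95/100 ≈ 563.
Total lost output = 766 + 478 + 1164 + 563 = 2971 billion.

€2,971 billion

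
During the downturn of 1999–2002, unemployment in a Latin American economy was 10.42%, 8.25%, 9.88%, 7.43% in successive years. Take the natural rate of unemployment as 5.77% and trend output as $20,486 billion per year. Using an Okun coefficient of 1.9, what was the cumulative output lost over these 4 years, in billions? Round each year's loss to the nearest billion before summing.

$5,021 billion

Year 1999: gap = -1.9 × (10.42 - 5.77) = -8.835%, loss ≈ 20486 × 8.835/100 ≈ 1810.
Year 2000: gap = -1.9 × (8.25 - 5.77) = -4.712%, loss ≈ 20486 × 4.712/100 ≈ 965.
Year 2001: gap = -1.9 × (9.88 - 5.77) = -7.809%, loss ≈ 20486 × 7.809/100 ≈ 1600.
Year 2002: gap = -1.9 × (7.43 - 5.77) = -3.154%, loss ≈ 20486 × 3.154/100 ≈ 646.
Total lost output = 1810 + 965 + 1600 + 646 = 5021 billion.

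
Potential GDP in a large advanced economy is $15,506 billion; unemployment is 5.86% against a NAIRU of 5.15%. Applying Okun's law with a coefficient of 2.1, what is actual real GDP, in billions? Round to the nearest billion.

$15,275 billion

Unemployment gap = 5.86 - 5.15 = 0.71 points, so the output gap is -2.1 × 0.71 = -1.491%.
Actual GDP = 15506 × (1 - 1.491/100) = 15506 × 0.98509 ≈ 15275 billion.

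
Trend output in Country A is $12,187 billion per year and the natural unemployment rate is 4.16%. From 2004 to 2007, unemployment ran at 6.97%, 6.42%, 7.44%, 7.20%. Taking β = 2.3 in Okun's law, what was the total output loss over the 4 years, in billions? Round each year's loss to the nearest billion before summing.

$3,192 billion

Year 2004: gap = -2.3 × (6.97 - 4.16) = -6.463%, loss ≈ 12187 × 6.463/100 ≈ 788.
Year 2005: gap = -2.3 × (6.42 - 4.16) = -5.198%, loss ≈ 12187 × 5.198/100 ≈ 633.
Year 2006: gap = -2.3 × (7.44 - 4.16) = -7.544%, loss ≈ 12187 × 7.544/100 ≈ 919.
Year 2007: gap = -2.3 × (7.2 - 4.16) = -6.992%, loss ≈ 12187 × 6.992/100 ≈ 852.
Total lost output = 788 + 633 + 919 + 852 = 3192 billion.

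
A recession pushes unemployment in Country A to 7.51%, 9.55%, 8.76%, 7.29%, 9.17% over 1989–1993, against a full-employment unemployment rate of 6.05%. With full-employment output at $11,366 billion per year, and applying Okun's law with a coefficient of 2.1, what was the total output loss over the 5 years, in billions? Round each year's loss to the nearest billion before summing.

$2,871 billion

Year 1989: gap = -2.1 × (7.51 - 6.05) = -3.066%, loss ≈ 11366 × 3.066/100 ≈ 348.
Year 1990: gap = -2.1 × (9.55 - 6.05) = -7.35%, loss ≈ 11366 × 7.35/100 ≈ 835.
Year 1991: gap = -2.1 × (8.76 - 6.05) = -5.691%, loss ≈ 11366 × 5.691/100 ≈ 647.
Year 1992: gap = -2.1 × (7.29 - 6.05) = -2.604%, loss ≈ 11366 × 2.604/100 ≈ 296.
Year 1993: gap = -2.1 × (9.17 - 6.05) = -6.552%, loss ≈ 11366 × 6.552/100 ≈ 745.
Total lost output = 348 + 835 + 647 + 296 + 745 = 2871 billion.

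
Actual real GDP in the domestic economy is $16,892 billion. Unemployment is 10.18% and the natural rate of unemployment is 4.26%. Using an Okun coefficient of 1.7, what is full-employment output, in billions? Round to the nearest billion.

$18,782 billion

Unemployment gap = 10.18 - 4.26 = 5.92 points, so output gap = -1.7 × 5.92 = -10.064%.
Since Y = Y* × (1 + gap/100), Y* = 16892/0.89936 ≈ 18782 billion.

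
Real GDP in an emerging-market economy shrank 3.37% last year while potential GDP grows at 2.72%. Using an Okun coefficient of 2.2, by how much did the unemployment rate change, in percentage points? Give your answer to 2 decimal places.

Growth-rate Okun's law: g_Y = g_Y* - β × Δu, so Δu = (g_Y* - g_Y)/β.
Δu = (2.72 + 3.37)/2.2 = 6.09/2.2 = 2.77 percentage points.

2.77 percentage points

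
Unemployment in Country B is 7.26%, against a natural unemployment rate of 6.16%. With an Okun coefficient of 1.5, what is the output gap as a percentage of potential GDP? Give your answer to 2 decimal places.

The unemployment gap is 7.26 - 6.16 = 1.1 percentage points.
Okun's law gives an output gap of -1.5 × 1.1 = -1.65%, i.e. 1.65% below potential.

-1.65%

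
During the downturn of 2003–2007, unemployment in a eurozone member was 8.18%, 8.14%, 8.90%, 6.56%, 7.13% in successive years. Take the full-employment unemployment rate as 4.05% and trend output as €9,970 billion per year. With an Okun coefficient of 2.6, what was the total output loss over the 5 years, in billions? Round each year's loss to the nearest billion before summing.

Year 2003: gap = -2.6 × (8.18 - 4.05) = -10.738%, loss ≈ 9970 × 10.738/100 ≈ 1071.
Year 2004: gap = -2.6 × (8.14 - 4.05) = -10.634%, loss ≈ 9970 × 10.634/100 ≈ 1060.
Year 2005: gap = -2.6 × (8.9 - 4.05) = -12.61%, loss ≈ 9970 × 12.61/100 ≈ 1257.
Year 2006: gap = -2.6 × (6.56 - 4.05) = -6.526%, loss ≈ 9970 × 6.526/100 ≈ 651.
Year 2007: gap = -2.6 × (7.13 - 4.05) = -8.008%, loss ≈ 9970 × 8.008/100 ≈ 798.
Total lost output = 1071 + 1060 + 1257 + 651 + 798 = 4837 billion.

€4,837 billion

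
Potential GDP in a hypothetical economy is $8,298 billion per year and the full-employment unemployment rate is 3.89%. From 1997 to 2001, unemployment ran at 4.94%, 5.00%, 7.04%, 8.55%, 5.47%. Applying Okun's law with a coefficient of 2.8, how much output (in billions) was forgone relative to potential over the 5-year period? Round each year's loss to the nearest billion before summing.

$2,684 billion

Year 1997: gap = -2.8 × (4.94 - 3.89) = -2.94%, loss ≈ 8298 × 2.94/100 ≈ 244.
Year 1998: gap = -2.8 × (5 - 3.89) = -3.108%, loss ≈ 8298 × 3.108/100 ≈ 258.
Year 1999: gap = -2.8 × (7.04 - 3.89) = -8.82%, loss ≈ 8298 × 8.82/100 ≈ 732.
Year 2000: gap = -2.8 × (8.55 - 3.89) = -13.048%, loss ≈ 8298 × 13.048/100 ≈ 1083.
Year 2001: gap = -2.8 × (5.47 - 3.89) = -4.424%, loss ≈ 8298 × 4.424/100 ≈ 367.
Total lost output = 244 + 258 + 732 + 1083 + 367 = 2684 billion.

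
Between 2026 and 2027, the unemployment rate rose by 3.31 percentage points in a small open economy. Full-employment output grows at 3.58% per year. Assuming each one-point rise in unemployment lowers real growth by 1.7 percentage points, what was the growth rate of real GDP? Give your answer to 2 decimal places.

-2.05%

Growth-rate Okun's law: g_Y = g_Y* - β × Δu.
g_Y = 3.58 - 1.7 × (3.31) = 3.58 - 5.627 = -2.047%, i.e. -2.05% to 2 d.p.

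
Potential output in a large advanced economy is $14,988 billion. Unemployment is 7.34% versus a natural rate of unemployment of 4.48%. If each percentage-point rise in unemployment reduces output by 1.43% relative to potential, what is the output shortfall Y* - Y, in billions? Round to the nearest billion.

$613 billion

Output gap = -1.43 × (7.34 - 4.48) = -1.43 × 2.86 = -4.0898%.
Actual GDP ≈ 14988 × 0.959102 ≈ 14375 billion, so the shortfall is 14988 - 14375 = 613 billion.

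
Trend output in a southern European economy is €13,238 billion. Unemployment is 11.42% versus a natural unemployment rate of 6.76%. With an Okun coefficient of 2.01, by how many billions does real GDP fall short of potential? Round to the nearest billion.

Output gap = -2.01 × (11.42 - 6.76) = -2.01 × 4.66 = -9.3666%.
Actual GDP ≈ 13238 × 0.906334 ≈ 11998 billion, so the shortfall is 13238 - 11998 = 1240 billion.

€1,240 billion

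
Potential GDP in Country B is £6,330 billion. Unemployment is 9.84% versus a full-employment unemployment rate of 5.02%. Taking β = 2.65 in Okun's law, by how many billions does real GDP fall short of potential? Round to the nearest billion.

£809 billion

Output gap = -2.65 × (9.84 - 5.02) = -2.65 × 4.82 = -12.773%.
Actual GDP ≈ 6330 × 0.87227 ≈ 5521 billion, so the shortfall is 6330 - 5521 = 809 billion.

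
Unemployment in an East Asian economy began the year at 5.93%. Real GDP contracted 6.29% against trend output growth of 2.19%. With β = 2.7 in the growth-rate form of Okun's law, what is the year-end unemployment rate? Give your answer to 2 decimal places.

9.07%

Growth-rate Okun's law: g_Y = g_Y* - β × Δu, so Δu = (g_Y* - g_Y)/β.
Δu = (2.19 + 6.29)/2.7 = 8.48/2.7 = 3.14 percentage points.
Year-end unemployment = 5.93 + 3.14 = 9.07%.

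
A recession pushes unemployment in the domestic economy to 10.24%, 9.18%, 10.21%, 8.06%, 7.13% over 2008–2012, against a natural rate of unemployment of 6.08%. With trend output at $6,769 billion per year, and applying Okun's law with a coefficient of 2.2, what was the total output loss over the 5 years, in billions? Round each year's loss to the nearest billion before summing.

Year 2008: gap = -2.2 × (10.24 - 6.08) = -9.152%, loss ≈ 6769 × 9.152/100 ≈ 619.
Year 2009: gap = -2.2 × (9.18 - 6.08) = -6.82%, loss ≈ 6769 × 6.82/100 ≈ 462.
Year 2010: gap = -2.2 × (10.21 - 6.08) = -9.086%, loss ≈ 6769 × 9.086/100 ≈ 615.
Year 2011: gap = -2.2 × (8.06 - 6.08) = -4.356%, loss ≈ 6769 × 4.356/100 ≈ 295.
Year 2012: gap = -2.2 × (7.13 - 6.08) = -2.31%, loss ≈ 6769 × 2.31/100 ≈ 156.
Total lost output = 619 + 462 + 615 + 295 + 156 = 2147 billion.

$2,147 billion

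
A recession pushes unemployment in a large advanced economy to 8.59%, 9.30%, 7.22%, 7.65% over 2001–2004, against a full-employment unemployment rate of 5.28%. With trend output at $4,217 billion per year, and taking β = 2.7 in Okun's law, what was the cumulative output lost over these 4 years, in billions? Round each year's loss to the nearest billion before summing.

Year 2001: gap = -2.7 × (8.59 - 5.28) = -8.937%, loss ≈ 4217 × 8.937/100 ≈ 377.
Year 2002: gap = -2.7 × (9.3 - 5.28) = -10.854%, loss ≈ 4217 × 10.854/100 ≈ 458.
Year 2003: gap = -2.7 × (7.22 - 5.28) = -5.238%, loss ≈ 4217 × 5.238/100 ≈ 221.
Year 2004: gap = -2.7 × (7.65 - 5.28) = -6.399%, loss ≈ 4217 × 6.399/100 ≈ 270.
Total lost output = 377 + 458 + 221 + 270 = 1326 billion.

$1,326 billion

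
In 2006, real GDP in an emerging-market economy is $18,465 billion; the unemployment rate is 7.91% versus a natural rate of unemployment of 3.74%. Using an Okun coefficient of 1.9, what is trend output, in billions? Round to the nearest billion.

Unemployment gap = 7.91 - 3.74 = 4.17 points, so output gap = -1.9 × 4.17 = -7.923%.
Since Y = Y* × (1 + gap/100), Y* = 18465/0.92077 ≈ 20054 billion.

$20,054 billion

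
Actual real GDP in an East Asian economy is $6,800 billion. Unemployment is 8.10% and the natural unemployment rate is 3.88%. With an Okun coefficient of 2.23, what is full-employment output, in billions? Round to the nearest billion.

$7,506 billion

Unemployment gap = 8.1 - 3.88 = 4.22 points, so output gap = -2.23 × 4.22 = -9.4106%.
Since Y = Y* × (1 + gap/100), Y* = 6800/0.905894 ≈ 7506 billion.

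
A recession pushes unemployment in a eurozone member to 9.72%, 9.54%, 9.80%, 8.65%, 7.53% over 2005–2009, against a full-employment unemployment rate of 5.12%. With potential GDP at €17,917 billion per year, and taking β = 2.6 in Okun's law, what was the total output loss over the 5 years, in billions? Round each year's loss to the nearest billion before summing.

Year 2005: gap = -2.6 × (9.72 - 5.12) = -11.96%, loss ≈ 17917 × 11.96/100 ≈ 2143.
Year 2006: gap = -2.6 × (9.54 - 5.12) = -11.492%, loss ≈ 17917 × 11.492/100 ≈ 2059.
Year 2007: gap = -2.6 × (9.8 - 5.12) = -12.168%, loss ≈ 17917 × 12.168/100 ≈ 2180.
Year 2008: gap = -2.6 × (8.65 - 5.12) = -9.178%, loss ≈ 17917 × 9.178/100 ≈ 1644.
Year 2009: gap = -2.6 × (7.53 - 5.12) = -6.266%, loss ≈ 17917 × 6.266/100 ≈ 1123.
Total lost output = 2143 + 2059 + 2180 + 1644 + 1123 = 9149 billion.

€9,149 billion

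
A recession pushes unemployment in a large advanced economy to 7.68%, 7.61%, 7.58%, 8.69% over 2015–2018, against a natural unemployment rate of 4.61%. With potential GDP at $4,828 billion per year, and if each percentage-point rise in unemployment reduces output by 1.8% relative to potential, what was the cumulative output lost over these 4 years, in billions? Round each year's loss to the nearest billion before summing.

Year 2015: gap = -1.8 × (7.68 - 4.61) = -5.526%, loss ≈ 4828 × 5.526/100 ≈ 267.
Year 2016: gap = -1.8 × (7.61 - 4.61) = -5.4%, loss ≈ 4828 × 5.4/100 ≈ 261.
Year 2017: gap = -1.8 × (7.58 - 4.61) = -5.346%, loss ≈ 4828 × 5.346/100 ≈ 258.
Year 2018: gap = -1.8 × (8.69 - 4.61) = -7.344%, loss ≈ 4828 × 7.344/100 ≈ 355.
Total lost output = 267 + 261 + 258 + 355 = 1141 billion.

$1,141 billion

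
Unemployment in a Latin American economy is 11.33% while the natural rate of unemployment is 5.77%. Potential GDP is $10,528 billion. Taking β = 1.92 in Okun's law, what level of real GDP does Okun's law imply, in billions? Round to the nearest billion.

$9,404 billion

Unemployment gap = 11.33 - 5.77 = 5.56 points, so the output gap is -1.92 × 5.56 = -10.6752%.
Actual GDP = 10528 × (1 - 10.6752/100) = 10528 × 0.893248 ≈ 9404 billion.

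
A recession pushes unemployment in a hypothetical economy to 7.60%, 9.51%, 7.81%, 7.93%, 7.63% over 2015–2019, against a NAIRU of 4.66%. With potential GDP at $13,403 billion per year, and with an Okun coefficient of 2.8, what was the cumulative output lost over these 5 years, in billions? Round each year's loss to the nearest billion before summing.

$6,447 billion

Year 2015: gap = -2.8 × (7.6 - 4.66) = -8.232%, loss ≈ 13403 × 8.232/100 ≈ 1103.
Year 2016: gap = -2.8 × (9.51 - 4.66) = -13.58%, loss ≈ 13403 × 13.58/100 ≈ 1820.
Year 2017: gap = -2.8 × (7.81 - 4.66) = -8.82%, loss ≈ 13403 × 8.82/100 ≈ 1182.
Year 2018: gap = -2.8 × (7.93 - 4.66) = -9.156%, loss ≈ 13403 × 9.156/100 ≈ 1227.
Year 2019: gap = -2.8 × (7.63 - 4.66) = -8.316%, loss ≈ 13403 × 8.316/100 ≈ 1115.
Total lost output = 1103 + 1820 + 1182 + 1227 + 1115 = 6447 billion.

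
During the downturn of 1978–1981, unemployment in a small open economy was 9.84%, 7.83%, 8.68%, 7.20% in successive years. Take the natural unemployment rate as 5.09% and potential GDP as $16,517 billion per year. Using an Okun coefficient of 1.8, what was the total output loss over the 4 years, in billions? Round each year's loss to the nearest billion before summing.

$3,921 billion

Year 1978: gap = -1.8 × (9.84 - 5.09) = -8.55%, loss ≈ 16517 × 8.55/100 ≈ 1412.
Year 1979: gap = -1.8 × (7.83 - 5.09) = -4.932%, loss ≈ 16517 × 4.932/100 ≈ 815.
Year 1980: gap = -1.8 × (8.68 - 5.09) = -6.462%, loss ≈ 16517 × 6.462/100 ≈ 1067.
Year 1981: gap = -1.8 × (7.2 - 5.09) = -3.798%, loss ≈ 16517 × 3.798/100 ≈ 627.
Total lost output = 1412 + 815 + 1067 + 627 = 3921 billion.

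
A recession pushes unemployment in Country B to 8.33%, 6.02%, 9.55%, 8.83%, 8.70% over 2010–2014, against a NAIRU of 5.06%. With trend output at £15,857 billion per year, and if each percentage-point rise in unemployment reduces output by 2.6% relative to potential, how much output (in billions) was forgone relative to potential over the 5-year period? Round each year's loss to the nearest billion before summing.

£6,650 billion

Year 2010: gap = -2.6 × (8.33 - 5.06) = -8.502%, loss ≈ 15857 × 8.502/100 ≈ 1348.
Year 2011: gap = -2.6 × (6.02 - 5.06) = -2.496%, loss ≈ 15857 × 2.496/100 ≈ 396.
Year 2012: gap = -2.6 × (9.55 - 5.06) = -11.674%, loss ≈ 15857 × 11.674/100 ≈ 1851.
Year 2013: gap = -2.6 × (8.83 - 5.06) = -9.802%, loss ≈ 15857 × 9.802/100 ≈ 1554.
Year 2014: gap = -2.6 × (8.7 - 5.06) = -9.464%, loss ≈ 15857 × 9.464/100 ≈ 1501.
Total lost output = 1348 + 396 + 1851 + 1554 + 1501 = 6650 billion.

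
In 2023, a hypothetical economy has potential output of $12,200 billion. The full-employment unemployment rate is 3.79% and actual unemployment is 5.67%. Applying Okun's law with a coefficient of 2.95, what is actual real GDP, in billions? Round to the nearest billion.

Unemployment gap = 5.67 - 3.79 = 1.88 points, so the output gap is -2.95 × 1.88 = -5.546%.
Actual GDP = 12200 × (1 - 5.546/100) = 12200 × 0.94454 ≈ 11523 billion.

$11,523 billion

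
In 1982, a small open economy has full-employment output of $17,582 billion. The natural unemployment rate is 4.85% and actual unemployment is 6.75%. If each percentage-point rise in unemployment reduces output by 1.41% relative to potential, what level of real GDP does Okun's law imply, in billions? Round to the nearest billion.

Unemployment gap = 6.75 - 4.85 = 1.9 points, so the output gap is -1.41 × 1.9 = -2.679%.
Actual GDP = 17582 × (1 - 2.679/100) = 17582 × 0.97321 ≈ 17111 billion.

$17,111 billion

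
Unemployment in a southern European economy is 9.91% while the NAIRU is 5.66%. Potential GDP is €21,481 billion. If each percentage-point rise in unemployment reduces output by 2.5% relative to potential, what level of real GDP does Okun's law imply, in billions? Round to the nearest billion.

Unemployment gap = 9.91 - 5.66 = 4.25 points, so the output gap is -2.5 × 4.25 = -10.625%.
Actual GDP = 21481 × (1 - 10.625/100) = 21481 × 0.89375 ≈ 19199 billion.

€19,199 billion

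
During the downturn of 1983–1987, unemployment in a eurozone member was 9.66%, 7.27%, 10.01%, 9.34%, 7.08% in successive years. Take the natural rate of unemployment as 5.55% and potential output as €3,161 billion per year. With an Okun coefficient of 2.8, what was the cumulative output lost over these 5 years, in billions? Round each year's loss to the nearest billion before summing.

Year 1983: gap = -2.8 × (9.66 - 5.55) = -11.508%, loss ≈ 3161 × 11.508/100 ≈ 364.
Year 1984: gap = -2.8 × (7.27 - 5.55) = -4.816%, loss ≈ 3161 × 4.816/100 ≈ 152.
Year 1985: gap = -2.8 × (10.01 - 5.55) = -12.488%, loss ≈ 3161 × 12.488/100 ≈ 395.
Year 1986: gap = -2.8 × (9.34 - 5.55) = -10.612%, loss ≈ 3161 × 10.612/100 ≈ 335.
Year 1987: gap = -2.8 × (7.08 - 5.55) = -4.284%, loss ≈ 3161 × 4.284/100 ≈ 135.
Total lost output = 364 + 152 + 395 + 335 + 135 = 1381 billion.

€1,381 billion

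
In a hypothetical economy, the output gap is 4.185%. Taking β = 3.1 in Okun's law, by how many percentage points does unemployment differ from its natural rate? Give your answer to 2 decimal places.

-1.35 percentage points

Okun's law: output gap = -β × (u - u*), so u - u* = -(output gap)/β.
u - u* = -(4.185)/3.1 = -1.35 percentage points.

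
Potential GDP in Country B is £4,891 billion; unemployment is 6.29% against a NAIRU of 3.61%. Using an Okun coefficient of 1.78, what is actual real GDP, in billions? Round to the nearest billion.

£4,658 billion

Unemployment gap = 6.29 - 3.61 = 2.68 points, so the output gap is -1.78 × 2.68 = -4.7704%.
Actual GDP = 4891 × (1 - 4.7704/100) = 4891 × 0.952296 ≈ 4658 billion.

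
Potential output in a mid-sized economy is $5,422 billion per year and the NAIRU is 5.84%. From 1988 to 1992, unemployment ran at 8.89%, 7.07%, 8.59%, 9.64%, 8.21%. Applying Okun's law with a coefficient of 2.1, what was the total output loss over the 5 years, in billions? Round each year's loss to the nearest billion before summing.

$1,503 billion

Year 1988: gap = -2.1 × (8.89 - 5.84) = -6.405%, loss ≈ 5422 × 6.405/100 ≈ 347.
Year 1989: gap = -2.1 × (7.07 - 5.84) = -2.583%, loss ≈ 5422 × 2.583/100 ≈ 140.
Year 1990: gap = -2.1 × (8.59 - 5.84) = -5.775%, loss ≈ 5422 × 5.775/100 ≈ 313.
Year 1991: gap = -2.1 × (9.64 - 5.84) = -7.98%, loss ≈ 5422 × 7.98/100 ≈ 433.
Year 1992: gap = -2.1 × (8.21 - 5.84) = -4.977%, loss ≈ 5422 × 4.977/100 ≈ 270.
Total lost output = 347 + 140 + 313 + 433 + 270 = 1503 billion.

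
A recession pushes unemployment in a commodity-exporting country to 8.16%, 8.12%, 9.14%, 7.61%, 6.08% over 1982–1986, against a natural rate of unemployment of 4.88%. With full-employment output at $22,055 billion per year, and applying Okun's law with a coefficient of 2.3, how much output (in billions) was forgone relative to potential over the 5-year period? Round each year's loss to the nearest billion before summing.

Year 1982: gap = -2.3 × (8.16 - 4.88) = -7.544%, loss ≈ 22055 × 7.544/100 ≈ 1664.
Year 1983: gap = -2.3 × (8.12 - 4.88) = -7.452%, loss ≈ 22055 × 7.452/100 ≈ 1644.
Year 1984: gap = -2.3 × (9.14 - 4.88) = -9.798%, loss ≈ 22055 × 9.798/100 ≈ 2161.
Year 1985: gap = -2.3 × (7.61 - 4.88) = -6.279%, loss ≈ 22055 × 6.279/100 ≈ 1385.
Year 1986: gap = -2.3 × (6.08 - 4.88) = -2.76%, loss ≈ 22055 × 2.76/100 ≈ 609.
Total lost output = 1664 + 1644 + 2161 + 1385 + 609 = 7463 billion.

$7,463 billion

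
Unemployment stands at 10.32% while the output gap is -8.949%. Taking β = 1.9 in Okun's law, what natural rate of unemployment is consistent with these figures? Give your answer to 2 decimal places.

From Okun's law, u - u* = -(output gap)/β = -(-8.949)/1.9 = 4.71 points.
So u* = 10.32 - 4.71 = 5.61%.

5.61%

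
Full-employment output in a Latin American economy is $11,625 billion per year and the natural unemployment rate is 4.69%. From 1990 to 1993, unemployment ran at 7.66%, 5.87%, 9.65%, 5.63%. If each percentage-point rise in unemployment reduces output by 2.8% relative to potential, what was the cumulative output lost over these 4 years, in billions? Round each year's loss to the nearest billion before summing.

Year 1990: gap = -2.8 × (7.66 - 4.69) = -8.316%, loss ≈ 11625 × 8.316/100 ≈ 967.
Year 1991: gap = -2.8 × (5.87 - 4.69) = -3.304%, loss ≈ 11625 × 3.304/100 ≈ 384.
Year 1992: gap = -2.8 × (9.65 - 4.69) = -13.888%, loss ≈ 11625 × 13.888/100 ≈ 1614.
Year 1993: gap = -2.8 × (5.63 - 4.69) = -2.632%, loss ≈ 11625 × 2.632/100 ≈ 306.
Total lost output = 967 + 384 + 1614 + 306 = 3271 billion.

$3,271 billion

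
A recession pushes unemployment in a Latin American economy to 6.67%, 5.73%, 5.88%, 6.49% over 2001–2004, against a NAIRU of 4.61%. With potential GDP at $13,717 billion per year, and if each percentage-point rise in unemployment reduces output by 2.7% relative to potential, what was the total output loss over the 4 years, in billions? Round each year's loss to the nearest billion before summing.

$2,344 billion

Year 2001: gap = -2.7 × (6.67 - 4.61) = -5.562%, loss ≈ 13717 × 5.562/100 ≈ 763.
Year 2002: gap = -2.7 × (5.73 - 4.61) = -3.024%, loss ≈ 13717 × 3.024/100 ≈ 415.
Year 2003: gap = -2.7 × (5.88 - 4.61) = -3.429%, loss ≈ 13717 × 3.429/100 ≈ 470.
Year 2004: gap = -2.7 × (6.49 - 4.61) = -5.076%, loss ≈ 13717 × 5.076/100 ≈ 696.
Total lost output = 763 + 415 + 470 + 696 = 2344 billion.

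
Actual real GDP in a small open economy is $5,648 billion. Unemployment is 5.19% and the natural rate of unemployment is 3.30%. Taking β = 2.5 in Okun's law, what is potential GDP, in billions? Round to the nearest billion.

$5,928 billion

Unemployment gap = 5.19 - 3.3 = 1.89 points, so output gap = -2.5 × 1.89 = -4.725%.
Since Y = Y* × (1 + gap/100), Y* = 5648/0.95275 ≈ 5928 billion.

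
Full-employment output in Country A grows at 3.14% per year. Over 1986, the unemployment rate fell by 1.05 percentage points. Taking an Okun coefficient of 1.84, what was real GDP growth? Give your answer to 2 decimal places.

Growth-rate Okun's law: g_Y = g_Y* - β × Δu.
g_Y = 3.14 - 1.84 × (-1.05) = 3.14 + 1.932 = 5.072%, i.e. 5.07% to 2 d.p.

5.07%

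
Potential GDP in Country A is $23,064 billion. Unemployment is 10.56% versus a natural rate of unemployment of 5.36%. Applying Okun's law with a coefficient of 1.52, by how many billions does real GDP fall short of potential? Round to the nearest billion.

Output gap = -1.52 × (10.56 - 5.36) = -1.52 × 5.2 = -7.904%.
Actual GDP ≈ 23064 × 0.92096 ≈ 21241 billion, so the shortfall is 23064 - 21241 = 1823 billion.

$1,823 billion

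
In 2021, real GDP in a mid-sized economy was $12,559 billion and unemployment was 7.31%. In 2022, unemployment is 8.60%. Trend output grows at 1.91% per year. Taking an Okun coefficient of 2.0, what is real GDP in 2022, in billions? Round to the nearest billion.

$12,475 billion

Δu = 8.6 - 7.31 = 1.29 points.
Okun's law (growth form): g_Y = g_Y* - β × Δu = 1.91 - 2.0 × (1.29) = 1.91 - 2.58 = -0.67%.
Real GDP in the next year = 12559 × (1 - 0.67/100) = 12559 × 0.9933 ≈ 12475 billion.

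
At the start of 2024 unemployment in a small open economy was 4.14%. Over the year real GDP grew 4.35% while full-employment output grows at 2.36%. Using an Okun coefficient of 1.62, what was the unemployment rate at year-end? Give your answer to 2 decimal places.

Growth-rate Okun's law: g_Y = g_Y* - β × Δu, so Δu = (g_Y* - g_Y)/β.
Δu = (2.36 - 4.35)/1.62 = -1.99/1.62 = -1.23 percentage points.
Year-end unemployment = 4.14 - 1.23 = 2.91%.

2.91%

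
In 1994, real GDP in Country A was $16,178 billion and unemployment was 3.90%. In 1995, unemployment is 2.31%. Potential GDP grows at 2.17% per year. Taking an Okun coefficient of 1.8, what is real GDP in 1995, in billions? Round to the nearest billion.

$16,992 billion

Δu = 2.31 - 3.9 = -1.59 points.
Okun's law (growth form): g_Y = g_Y* - β × Δu = 2.17 - 1.8 × (-1.59) = 2.17 + 2.862 = 5.032%.
Real GDP in the next year = 16178 × (1 + 5.032/100) = 16178 × 1.05032 ≈ 16992 billion.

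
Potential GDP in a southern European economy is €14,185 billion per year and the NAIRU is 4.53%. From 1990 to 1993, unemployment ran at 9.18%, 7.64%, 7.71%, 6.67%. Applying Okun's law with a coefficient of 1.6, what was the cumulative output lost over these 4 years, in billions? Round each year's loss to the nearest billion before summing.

€2,969 billion

Year 1990: gap = -1.6 × (9.18 - 4.53) = -7.44%, loss ≈ 14185 × 7.44/100 ≈ 1055.
Year 1991: gap = -1.6 × (7.64 - 4.53) = -4.976%, loss ≈ 14185 × 4.976/100 ≈ 706.
Year 1992: gap = -1.6 × (7.71 - 4.53) = -5.088%, loss ≈ 14185 × 5.088/100 ≈ 722.
Year 1993: gap = -1.6 × (6.67 - 4.53) = -3.424%, loss ≈ 14185 × 3.424/100 ≈ 486.
Total lost output = 1055 + 706 + 722 + 486 = 2969 billion.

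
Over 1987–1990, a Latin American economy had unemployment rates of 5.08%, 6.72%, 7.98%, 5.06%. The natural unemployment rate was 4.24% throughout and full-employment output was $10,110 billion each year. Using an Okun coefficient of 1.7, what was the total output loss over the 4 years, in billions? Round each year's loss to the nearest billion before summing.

Year 1987: gap = -1.7 × (5.08 - 4.24) = -1.428%, loss ≈ 10110 × 1.428/100 ≈ 144.
Year 1988: gap = -1.7 × (6.72 - 4.24) = -4.216%, loss ≈ 10110 × 4.216/100 ≈ 426.
Year 1989: gap = -1.7 × (7.98 - 4.24) = -6.358%, loss ≈ 10110 × 6.358/100 ≈ 643.
Year 1990: gap = -1.7 × (5.06 - 4.24) = -1.394%, loss ≈ 10110 × 1.394/100 ≈ 141.
Total lost output = 144 + 426 + 643 + 141 = 1354 billion.

$1,354 billion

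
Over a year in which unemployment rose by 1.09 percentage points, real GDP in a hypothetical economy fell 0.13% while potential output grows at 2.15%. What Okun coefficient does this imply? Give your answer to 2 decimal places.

Growth form: g_Y = g_Y* - β × Δu, so β = (g_Y* - g_Y)/Δu.
β = (2.15 + 0.13)/1.09 = 2.28/1.09 = 2.09.

β ≈ 2.09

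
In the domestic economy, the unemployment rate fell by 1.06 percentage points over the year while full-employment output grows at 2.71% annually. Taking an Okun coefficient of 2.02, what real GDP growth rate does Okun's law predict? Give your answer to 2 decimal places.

Growth-rate Okun's law: g_Y = g_Y* - β × Δu.
g_Y = 2.71 - 2.02 × (-1.06) = 2.71 + 2.1412 = 4.8512%, i.e. 4.85% to 2 d.p.

4.85%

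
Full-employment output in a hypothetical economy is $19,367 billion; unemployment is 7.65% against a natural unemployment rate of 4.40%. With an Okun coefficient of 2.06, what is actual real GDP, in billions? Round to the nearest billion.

Unemployment gap = 7.65 - 4.4 = 3.25 points, so the output gap is -2.06 × 3.25 = -6.695%.
Actual GDP = 19367 × (1 - 6.695/100) = 19367 × 0.93305 ≈ 18070 billion.

$18,070 billion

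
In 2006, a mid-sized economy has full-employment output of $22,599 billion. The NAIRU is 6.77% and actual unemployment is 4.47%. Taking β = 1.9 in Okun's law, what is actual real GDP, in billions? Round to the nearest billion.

Unemployment gap = 4.47 - 6.77 = -2.3 points, so the output gap is -1.9 × (-2.3) = 4.37%.
Actual GDP = 22599 × (1 + 4.37/100) = 22599 × 1.0437 ≈ 23587 billion.

$23,587 billion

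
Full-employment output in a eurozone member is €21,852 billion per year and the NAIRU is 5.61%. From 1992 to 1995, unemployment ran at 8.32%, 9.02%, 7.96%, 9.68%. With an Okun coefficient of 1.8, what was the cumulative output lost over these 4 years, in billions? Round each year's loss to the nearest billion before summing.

Year 1992: gap = -1.8 × (8.32 - 5.61) = -4.878%, loss ≈ 21852 × 4.878/100 ≈ 1066.
Year 1993: gap = -1.8 × (9.02 - 5.61) = -6.138%, loss ≈ 21852 × 6.138/100 ≈ 1341.
Year 1994: gap = -1.8 × (7.96 - 5.61) = -4.23%, loss ≈ 21852 × 4.23/100 ≈ 924.
Year 1995: gap = -1.8 × (9.68 - 5.61) = -7.326%, loss ≈ 21852 × 7.326/100 ≈ 1601.
Total lost output = 1066 + 1341 + 924 + 1601 = 4932 billion.

€4,932 billion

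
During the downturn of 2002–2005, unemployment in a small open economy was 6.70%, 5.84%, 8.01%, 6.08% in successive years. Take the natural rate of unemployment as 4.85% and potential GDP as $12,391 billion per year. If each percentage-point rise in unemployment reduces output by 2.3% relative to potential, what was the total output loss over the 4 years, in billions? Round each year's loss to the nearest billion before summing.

$2,061 billion

Year 2002: gap = -2.3 × (6.7 - 4.85) = -4.255%, loss ≈ 12391 × 4.255/100 ≈ 527.
Year 2003: gap = -2.3 × (5.84 - 4.85) = -2.277%, loss ≈ 12391 × 2.277/100 ≈ 282.
Year 2004: gap = -2.3 × (8.01 - 4.85) = -7.268%, loss ≈ 12391 × 7.268/100 ≈ 901.
Year 2005: gap = -2.3 × (6.08 - 4.85) = -2.829%, loss ≈ 12391 × 2.829/100 ≈ 351.
Total lost output = 527 + 282 + 901 + 351 = 2061 billion.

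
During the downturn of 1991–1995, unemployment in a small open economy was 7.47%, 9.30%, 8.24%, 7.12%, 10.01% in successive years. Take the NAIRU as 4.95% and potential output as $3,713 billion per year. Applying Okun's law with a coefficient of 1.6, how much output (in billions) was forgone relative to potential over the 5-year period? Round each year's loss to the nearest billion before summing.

$1,033 billion

Year 1991: gap = -1.6 × (7.47 - 4.95) = -4.032%, loss ≈ 3713 × 4.032/100 ≈ 150.
Year 1992: gap = -1.6 × (9.3 - 4.95) = -6.96%, loss ≈ 3713 × 6.96/100 ≈ 258.
Year 1993: gap = -1.6 × (8.24 - 4.95) = -5.264%, loss ≈ 3713 × 5.264/100 ≈ 195.
Year 1994: gap = -1.6 × (7.12 - 4.95) = -3.472%, loss ≈ 3713 × 3.472/100 ≈ 129.
Year 1995: gap = -1.6 × (10.01 - 4.95) = -8.096%, loss ≈ 3713 × 8.096/100 ≈ 301.
Total lost output = 150 + 258 + 195 + 129 + 301 = 1033 billion.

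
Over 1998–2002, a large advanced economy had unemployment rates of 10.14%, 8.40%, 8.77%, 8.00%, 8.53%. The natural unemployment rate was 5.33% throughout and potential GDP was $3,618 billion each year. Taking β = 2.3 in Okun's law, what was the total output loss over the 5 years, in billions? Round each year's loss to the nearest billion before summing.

$1,429 billion

Year 1998: gap = -2.3 × (10.14 - 5.33) = -11.063%, loss ≈ 3618 × 11.063/100 ≈ 400.
Year 1999: gap = -2.3 × (8.4 - 5.33) = -7.061%, loss ≈ 3618 × 7.061/100 ≈ 255.
Year 2000: gap = -2.3 × (8.77 - 5.33) = -7.912%, loss ≈ 3618 × 7.912/100 ≈ 286.
Year 2001: gap = -2.3 × (8 - 5.33) = -6.141%, loss ≈ 3618 × 6.141/100 ≈ 222.
Year 2002: gap = -2.3 × (8.53 - 5.33) = -7.36%, loss ≈ 3618 × 7.36/100 ≈ 266.
Total lost output = 400 + 255 + 286 + 222 + 266 = 1429 billion.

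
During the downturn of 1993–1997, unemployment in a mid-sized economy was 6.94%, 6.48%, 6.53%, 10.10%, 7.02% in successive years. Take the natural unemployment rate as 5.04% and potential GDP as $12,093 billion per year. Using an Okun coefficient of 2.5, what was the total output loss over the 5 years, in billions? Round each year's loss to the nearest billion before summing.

Year 1993: gap = -2.5 × (6.94 - 5.04) = -4.75%, loss ≈ 12093 × 4.75/100 ≈ 574.
Year 1994: gap = -2.5 × (6.48 - 5.04) = -3.6%, loss ≈ 12093 × 3.6/100 ≈ 435.
Year 1995: gap = -2.5 × (6.53 - 5.04) = -3.725%, loss ≈ 12093 × 3.725/100 ≈ 450.
Year 1996: gap = -2.5 × (10.1 - 5.04) = -12.65%, loss ≈ 12093 × 12.65/100 ≈ 1530.
Year 1997: gap = -2.5 × (7.02 - 5.04) = -4.95%, loss ≈ 12093 × 4.95/100 ≈ 599.
Total lost output = 574 + 435 + 450 + 1530 + 599 = 3588 billion.

$3,588 billion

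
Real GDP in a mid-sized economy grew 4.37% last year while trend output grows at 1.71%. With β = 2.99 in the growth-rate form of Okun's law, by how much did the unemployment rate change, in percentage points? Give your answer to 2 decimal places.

Growth-rate Okun's law: g_Y = g_Y* - β × Δu, so Δu = (g_Y* - g_Y)/β.
Δu = (1.71 - 4.37)/2.99 = -2.66/2.99 = -0.89 percentage points.

-0.89 percentage points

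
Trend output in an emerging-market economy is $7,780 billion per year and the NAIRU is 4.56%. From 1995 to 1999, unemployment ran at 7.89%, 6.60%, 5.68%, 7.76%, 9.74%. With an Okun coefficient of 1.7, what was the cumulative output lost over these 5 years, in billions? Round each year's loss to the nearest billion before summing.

$1,966 billion

Year 1995: gap = -1.7 × (7.89 - 4.56) = -5.661%, loss ≈ 7780 × 5.661/100 ≈ 440.
Year 1996: gap = -1.7 × (6.6 - 4.56) = -3.468%, loss ≈ 7780 × 3.468/100 ≈ 270.
Year 1997: gap = -1.7 × (5.68 - 4.56) = -1.904%, loss ≈ 7780 × 1.904/100 ≈ 148.
Year 1998: gap = -1.7 × (7.76 - 4.56) = -5.44%, loss ≈ 7780 × 5.44/100 ≈ 423.
Year 1999: gap = -1.7 × (9.74 - 4.56) = -8.806%, loss ≈ 7780 × 8.806/100 ≈ 685.
Total lost output = 440 + 270 + 148 + 423 + 685 = 1966 billion.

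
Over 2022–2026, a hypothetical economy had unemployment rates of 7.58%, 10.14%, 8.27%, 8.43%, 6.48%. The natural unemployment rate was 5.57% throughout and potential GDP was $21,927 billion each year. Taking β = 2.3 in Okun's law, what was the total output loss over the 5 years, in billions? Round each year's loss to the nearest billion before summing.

Year 2022: gap = -2.3 × (7.58 - 5.57) = -4.623%, loss ≈ 21927 × 4.623/100 ≈ 1014.
Year 2023: gap = -2.3 × (10.14 - 5.57) = -10.511%, loss ≈ 21927 × 10.511/100 ≈ 2305.
Year 2024: gap = -2.3 × (8.27 - 5.57) = -6.21%, loss ≈ 21927 × 6.21/100 ≈ 1362.
Year 2025: gap = -2.3 × (8.43 - 5.57) = -6.578%, loss ≈ 21927 × 6.578/100 ≈ 1442.
Year 2026: gap = -2.3 × (6.48 - 5.57) = -2.093%, loss ≈ 21927 × 2.093/100 ≈ 459.
Total lost output = 1014 + 2305 + 1362 + 1442 + 459 = 6582 billion.

$6,582 billion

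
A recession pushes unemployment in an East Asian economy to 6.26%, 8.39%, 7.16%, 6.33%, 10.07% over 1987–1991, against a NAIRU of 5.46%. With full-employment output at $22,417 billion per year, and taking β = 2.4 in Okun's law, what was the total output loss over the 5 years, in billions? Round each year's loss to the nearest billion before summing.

Year 1987: gap = -2.4 × (6.26 - 5.46) = -1.92%, loss ≈ 22417 × 1.92/100 ≈ 430.
Year 1988: gap = -2.4 × (8.39 - 5.46) = -7.032%, loss ≈ 22417 × 7.032/100 ≈ 1576.
Year 1989: gap = -2.4 × (7.16 - 5.46) = -4.08%, loss ≈ 22417 × 4.08/100 ≈ 915.
Year 1990: gap = -2.4 × (6.33 - 5.46) = -2.088%, loss ≈ 22417 × 2.088/100 ≈ 468.
Year 1991: gap = -2.4 × (10.07 - 5.46) = -11.064%, loss ≈ 22417 × 11.064/100 ≈ 2480.
Total lost output = 430 + 1576 + 915 + 468 + 2480 = 5869 billion.

$5,869 billion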